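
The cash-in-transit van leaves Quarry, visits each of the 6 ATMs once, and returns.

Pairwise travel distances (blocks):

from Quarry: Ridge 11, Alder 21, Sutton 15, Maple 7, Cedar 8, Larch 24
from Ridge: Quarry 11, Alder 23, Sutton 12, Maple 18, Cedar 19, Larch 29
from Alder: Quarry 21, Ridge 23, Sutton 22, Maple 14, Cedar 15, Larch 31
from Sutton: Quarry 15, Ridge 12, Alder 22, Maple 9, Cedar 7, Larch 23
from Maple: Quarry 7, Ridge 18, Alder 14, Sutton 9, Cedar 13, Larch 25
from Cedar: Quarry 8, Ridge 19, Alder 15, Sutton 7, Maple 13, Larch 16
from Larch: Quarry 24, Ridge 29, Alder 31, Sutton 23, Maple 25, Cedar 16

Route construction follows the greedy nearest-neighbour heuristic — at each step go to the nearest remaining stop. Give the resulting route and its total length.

Total distance 114 blocks via the nearest-neighbour route Quarry → Maple → Sutton → Cedar → Alder → Ridge → Larch → Quarry.

From Quarry: distances to unvisited — Maple=7, Cedar=8, Ridge=11, Sutton=15, Alder=21, Larch=24. Nearest is Maple (7).
From Maple: distances to unvisited — Sutton=9, Cedar=13, Alder=14, Ridge=18, Larch=25. Nearest is Sutton (9).
From Sutton: distances to unvisited — Cedar=7, Ridge=12, Alder=22, Larch=23. Nearest is Cedar (7).
From Cedar: distances to unvisited — Alder=15, Larch=16, Ridge=19. Nearest is Alder (15).
From Alder: distances to unvisited — Ridge=23, Larch=31. Nearest is Ridge (23).
From Ridge: distances to unvisited — Larch=29. Nearest is Larch (29).
Return Larch→Quarry: 24.
Total = 7 + 9 + 7 + 15 + 23 + 29 + 24 = 114.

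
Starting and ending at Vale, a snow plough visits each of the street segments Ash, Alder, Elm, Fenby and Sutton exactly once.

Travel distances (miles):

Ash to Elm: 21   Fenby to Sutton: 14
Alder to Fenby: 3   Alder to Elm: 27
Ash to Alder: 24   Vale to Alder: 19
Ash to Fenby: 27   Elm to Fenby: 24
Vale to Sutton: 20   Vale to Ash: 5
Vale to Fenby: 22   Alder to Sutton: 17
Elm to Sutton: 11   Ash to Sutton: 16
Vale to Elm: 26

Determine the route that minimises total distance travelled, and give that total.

Minimum total distance: 73 miles.

There are 60 distinct closed tours to check (reversals are equivalent).
Vale → Ash → Alder → Elm → Fenby → Sutton → Vale: 5+24+27+24+14+20 = 114
Vale → Ash → Alder → Elm → Sutton → Fenby → Vale: 5+24+27+11+14+22 = 103
Vale → Ash → Alder → Fenby → Elm → Sutton → Vale: 5+24+3+24+11+20 = 87
Vale → Ash → Alder → Fenby → Sutton → Elm → Vale: 5+24+3+14+11+26 = 83
Vale → Ash → Alder → Sutton → Elm → Fenby → Vale: 5+24+17+11+24+22 = 103
Vale → Ash → Alder → Sutton → Fenby → Elm → Vale: 5+24+17+14+24+26 = 110
Vale → Ash → Elm → Alder → Fenby → Sutton → Vale: 5+21+27+3+14+20 = 90
Vale → Ash → Elm → Alder → Sutton → Fenby → Vale: 5+21+27+17+14+22 = 106
Vale → Ash → Elm → Fenby → Alder → Sutton → Vale: 5+21+24+3+17+20 = 90
Vale → Ash → Elm → Fenby → Sutton → Alder → Vale: 5+21+24+14+17+19 = 100
Vale → Ash → Elm → Sutton → Alder → Fenby → Vale: 5+21+11+17+3+22 = 79
Vale → Ash → Elm → Sutton → Fenby → Alder → Vale: 5+21+11+14+3+19 = 73
Vale → Ash → Fenby → Alder → Elm → Sutton → Vale: 5+27+3+27+11+20 = 93
Vale → Ash → Fenby → Alder → Sutton → Elm → Vale: 5+27+3+17+11+26 = 89
… (46 more)
The minimum is 73.
One optimal route: Vale → Ash → Elm → Sutton → Fenby → Alder → Vale (or its reverse).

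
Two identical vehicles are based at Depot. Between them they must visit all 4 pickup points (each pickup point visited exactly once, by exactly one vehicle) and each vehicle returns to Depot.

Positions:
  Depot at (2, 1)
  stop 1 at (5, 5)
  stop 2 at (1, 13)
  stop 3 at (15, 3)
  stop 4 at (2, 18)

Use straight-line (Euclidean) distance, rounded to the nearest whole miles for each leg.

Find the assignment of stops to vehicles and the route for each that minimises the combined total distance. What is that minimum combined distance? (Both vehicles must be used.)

Minimum combined distance: 60 miles.

There are 2^3 − 1 = 7 ways to divide the 4 stops into two non-empty groups. For each, the best each vehicle can do is its own shortest tour through its group:
  {stop 1} + {stop 2, stop 3, stop 4}: 10 + 50 = 60
  {stop 2} + {stop 1, stop 3, stop 4}: 24 + 51 = 75
  {stop 1, stop 2} + {stop 3, stop 4}: 26 + 50 = 76
  {stop 3} + {stop 1, stop 2, stop 4}: 26 + 35 = 61
  {stop 1, stop 3} + {stop 2, stop 4}: 28 + 34 = 62
  {stop 2, stop 3} + {stop 1, stop 4}: 42 + 35 = 77
  … (7 splits in total)
Best: vehicle 1 Depot → stop 1 → Depot = 10; vehicle 2 Depot → stop 2 → stop 4 → stop 3 → Depot = 50; combined 60.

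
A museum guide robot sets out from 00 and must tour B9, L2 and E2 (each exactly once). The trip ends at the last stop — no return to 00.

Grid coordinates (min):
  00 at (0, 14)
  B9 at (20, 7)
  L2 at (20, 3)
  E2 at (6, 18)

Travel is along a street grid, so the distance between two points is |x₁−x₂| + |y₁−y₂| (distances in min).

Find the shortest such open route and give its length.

Shortest open route: 39 min.

There are 3! = 6 possible orderings.
00 → B9 → L2 → E2: 27+4+29 = 60
00 → B9 → E2 → L2: 27+25+29 = 81
00 → L2 → B9 → E2: 31+4+25 = 60
00 → L2 → E2 → B9: 31+29+25 = 85
00 → E2 → B9 → L2: 10+25+4 = 39
00 → E2 → L2 → B9: 10+29+4 = 43
The minimum is 39.
One shortest path: 00 → E2 → B9 → L2.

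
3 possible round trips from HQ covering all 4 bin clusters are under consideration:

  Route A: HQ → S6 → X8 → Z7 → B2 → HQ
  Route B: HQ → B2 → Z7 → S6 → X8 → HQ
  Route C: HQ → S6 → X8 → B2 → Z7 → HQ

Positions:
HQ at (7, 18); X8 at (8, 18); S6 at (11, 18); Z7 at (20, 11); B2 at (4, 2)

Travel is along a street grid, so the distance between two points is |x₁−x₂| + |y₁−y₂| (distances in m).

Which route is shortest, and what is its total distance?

Route A: 4 + 3 + 19 + 25 + 19 = 70
Route B: 19 + 25 + 16 + 3 + 1 = 64
Route C: 4 + 3 + 20 + 25 + 20 = 72

64 m — Route B is the shortest.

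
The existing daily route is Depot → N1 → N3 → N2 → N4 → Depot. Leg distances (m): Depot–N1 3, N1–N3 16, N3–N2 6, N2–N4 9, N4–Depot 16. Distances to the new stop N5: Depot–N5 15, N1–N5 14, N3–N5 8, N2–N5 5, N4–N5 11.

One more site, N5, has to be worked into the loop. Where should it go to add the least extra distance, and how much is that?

Insertion cost between consecutive stops i–j is d(i,N5) + d(N5,j) − d(i,j):
  between Depot and N1: 15 + 14 − 3 = 26
  between N1 and N3: 14 + 8 − 16 = 6
  between N3 and N2: 8 + 5 − 6 = 7
  between N2 and N4: 5 + 11 − 9 = 7
  between N4 and Depot: 11 + 15 − 16 = 10
Cheapest insertion is between N1 and N3, adding 6.
New total = 50 + 6 = 56.

Minimum extra distance: 6 m, inserting N5 between N1 and N3.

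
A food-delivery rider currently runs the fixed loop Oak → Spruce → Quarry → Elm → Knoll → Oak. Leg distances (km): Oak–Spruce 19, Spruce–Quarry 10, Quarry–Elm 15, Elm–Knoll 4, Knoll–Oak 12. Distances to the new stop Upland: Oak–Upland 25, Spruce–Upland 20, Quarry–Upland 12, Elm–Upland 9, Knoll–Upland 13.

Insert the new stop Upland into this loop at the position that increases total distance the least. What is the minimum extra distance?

Insertion cost between consecutive stops i–j is d(i,Upland) + d(Upland,j) − d(i,j):
  between Oak and Spruce: 25 + 20 − 19 = 26
  between Spruce and Quarry: 20 + 12 − 10 = 22
  between Quarry and Elm: 12 + 9 − 15 = 6
  between Elm and Knoll: 9 + 13 − 4 = 18
  between Knoll and Oak: 13 + 25 − 12 = 26
Cheapest insertion is between Quarry and Elm, adding 6.
New total = 60 + 6 = 66.

Minimum extra distance: 6 km, inserting Upland between Quarry and Elm.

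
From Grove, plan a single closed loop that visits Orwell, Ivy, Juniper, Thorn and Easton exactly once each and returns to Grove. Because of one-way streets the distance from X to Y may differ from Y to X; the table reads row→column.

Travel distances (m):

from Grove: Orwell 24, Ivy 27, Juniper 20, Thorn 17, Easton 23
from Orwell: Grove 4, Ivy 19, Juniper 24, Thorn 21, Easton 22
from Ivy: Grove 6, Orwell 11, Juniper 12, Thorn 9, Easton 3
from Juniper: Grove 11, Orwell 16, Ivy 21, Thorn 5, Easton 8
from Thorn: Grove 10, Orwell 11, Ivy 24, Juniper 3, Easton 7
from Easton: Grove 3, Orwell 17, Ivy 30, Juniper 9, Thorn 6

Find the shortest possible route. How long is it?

Shortest round trip = 59 m.

Grove→Orwell→Ivy→Juniper→Thorn→Easton→Grove: 24+19+12+5+7+3 = 70
Grove→Orwell→Ivy→Juniper→Easton→Thorn→Grove: 24+19+12+8+6+10 = 79
Grove→Orwell→Ivy→Thorn→Juniper→Easton→Grove: 24+19+9+3+8+3 = 66
Grove→Orwell→Ivy→Thorn→Easton→Juniper→Grove: 24+19+9+7+9+11 = 79
Grove→Orwell→Ivy→Easton→Juniper→Thorn→Grove: 24+19+3+9+5+10 = 70
Grove→Orwell→Ivy→Easton→Thorn→Juniper→Grove: 24+19+3+6+3+11 = 66
Grove→Orwell→Juniper→Ivy→Thorn→Easton→Grove: 24+24+21+9+7+3 = 88
Grove→Orwell→Juniper→Ivy→Easton→Thorn→Grove: 24+24+21+3+6+10 = 88
Grove→Orwell→Juniper→Thorn→Ivy→Easton→Grove: 24+24+5+24+3+3 = 83
Grove→Orwell→Juniper→Thorn→Easton→Ivy→Grove: 24+24+5+7+30+6 = 96
Grove→Orwell→Juniper→Easton→Ivy→Thorn→Grove: 24+24+8+30+9+10 = 105
Grove→Orwell→Juniper→Easton→Thorn→Ivy→Grove: 24+24+8+6+24+6 = 92
Grove→Orwell→Thorn→Ivy→Juniper→Easton→Grove: 24+21+24+12+8+3 = 92
Grove→Orwell→Thorn→Ivy→Easton→Juniper→Grove: 24+21+24+3+9+11 = 92
… (106 more)
Grove→Ivy→Easton→Juniper→Thorn→Orwell→Grove: 27+3+9+5+11+4 = 59  ← best
The minimum is 59.
One optimal route: Grove → Ivy → Easton → Juniper → Thorn → Orwell → Grove.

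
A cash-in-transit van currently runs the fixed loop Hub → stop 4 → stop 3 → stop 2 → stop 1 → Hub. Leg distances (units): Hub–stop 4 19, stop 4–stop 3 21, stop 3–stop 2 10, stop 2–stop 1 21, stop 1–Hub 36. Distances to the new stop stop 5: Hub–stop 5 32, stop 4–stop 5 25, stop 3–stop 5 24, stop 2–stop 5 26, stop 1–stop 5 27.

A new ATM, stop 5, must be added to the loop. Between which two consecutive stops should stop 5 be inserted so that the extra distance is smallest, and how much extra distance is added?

Minimum extra distance: 23, inserting stop 5 between stop 1 and Hub.

Insertion cost between consecutive stops i–j is d(i,stop 5) + d(stop 5,j) − d(i,j):
  between Hub and stop 4: 32 + 25 − 19 = 38
  between stop 4 and stop 3: 25 + 24 − 21 = 28
  between stop 3 and stop 2: 24 + 26 − 10 = 40
  between stop 2 and stop 1: 26 + 27 − 21 = 32
  between stop 1 and Hub: 27 + 32 − 36 = 23
Cheapest insertion is between stop 1 and Hub, adding 23.
New total = 107 + 23 = 130.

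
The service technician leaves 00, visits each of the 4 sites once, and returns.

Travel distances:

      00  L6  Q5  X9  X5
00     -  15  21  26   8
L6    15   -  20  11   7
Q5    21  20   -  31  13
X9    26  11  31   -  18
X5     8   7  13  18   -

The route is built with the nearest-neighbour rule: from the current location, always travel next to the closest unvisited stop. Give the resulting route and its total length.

Total distance 78 via the nearest-neighbour route 00 → X5 → L6 → X9 → Q5 → 00.

From 00: distances to unvisited — X5=8, L6=15, Q5=21, X9=26. Nearest is X5 (8).
From X5: distances to unvisited — L6=7, Q5=13, X9=18. Nearest is L6 (7).
From L6: distances to unvisited — X9=11, Q5=20. Nearest is X9 (11).
From X9: distances to unvisited — Q5=31. Nearest is Q5 (31).
Return Q5→00: 21.
Total = 8 + 7 + 11 + 31 + 21 = 78.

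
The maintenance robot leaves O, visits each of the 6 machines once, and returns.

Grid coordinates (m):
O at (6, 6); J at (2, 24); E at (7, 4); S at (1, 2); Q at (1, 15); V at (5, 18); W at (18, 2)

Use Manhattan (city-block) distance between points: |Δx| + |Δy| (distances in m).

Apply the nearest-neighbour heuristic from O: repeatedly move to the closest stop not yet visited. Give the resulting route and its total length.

From O: distances to unvisited — E=3, S=9, V=13, Q=14, W=16, J=22. Nearest is E (3).
From E: distances to unvisited — S=8, W=13, V=16, Q=17, J=25. Nearest is S (8).
From S: distances to unvisited — Q=13, W=17, V=20, J=23. Nearest is Q (13).
From Q: distances to unvisited — V=7, J=10, W=30. Nearest is V (7).
From V: distances to unvisited — J=9, W=29. Nearest is J (9).
From J: distances to unvisited — W=38. Nearest is W (38).
Return W→O: 16.
Total = 3 + 8 + 13 + 7 + 9 + 38 + 16 = 94.

94 m along O → E → S → Q → V → J → W → O.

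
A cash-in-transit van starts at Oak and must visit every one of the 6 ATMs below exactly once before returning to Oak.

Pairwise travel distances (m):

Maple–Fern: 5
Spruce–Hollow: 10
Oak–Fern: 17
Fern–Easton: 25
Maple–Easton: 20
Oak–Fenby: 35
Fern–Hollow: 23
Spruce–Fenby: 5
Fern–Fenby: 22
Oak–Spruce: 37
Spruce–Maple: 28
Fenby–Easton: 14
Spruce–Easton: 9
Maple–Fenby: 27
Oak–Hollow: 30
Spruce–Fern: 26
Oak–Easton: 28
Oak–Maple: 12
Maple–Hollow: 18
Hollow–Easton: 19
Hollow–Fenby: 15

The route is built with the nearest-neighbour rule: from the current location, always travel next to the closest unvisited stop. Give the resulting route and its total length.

102 m along Oak → Maple → Fern → Fenby → Spruce → Easton → Hollow → Oak.

Oak → [Maple:12 / Fern:17 / Easton:28 / Hollow:30 / Fenby:35 / Spruce:37] → Maple (12)
Maple → [Fern:5 / Hollow:18 / Easton:20 / Fenby:27 / Spruce:28] → Fern (5)
Fern → [Fenby:22 / Hollow:23 / Easton:25 / Spruce:26] → Fenby (22)
Fenby → [Spruce:5 / Easton:14 / Hollow:15] → Spruce (5)
Spruce → [Easton:9 / Hollow:10] → Easton (9)
Easton → [Hollow:19] → Hollow (19)
Return Hollow→Oak: 30.
Total = 12 + 5 + 22 + 5 + 9 + 19 + 30 = 102.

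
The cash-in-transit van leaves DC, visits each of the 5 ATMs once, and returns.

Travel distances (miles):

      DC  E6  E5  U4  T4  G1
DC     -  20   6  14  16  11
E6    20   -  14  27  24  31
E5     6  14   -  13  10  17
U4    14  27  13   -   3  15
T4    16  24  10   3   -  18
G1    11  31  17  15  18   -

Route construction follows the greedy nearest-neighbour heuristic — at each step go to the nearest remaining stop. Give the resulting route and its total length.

At DC the remaining stops are E5 6, G1 11, U4 14, T4 16, E6 20; go to E5.
At E5 the remaining stops are T4 10, U4 13, E6 14, G1 17; go to T4.
At T4 the remaining stops are U4 3, G1 18, E6 24; go to U4.
At U4 the remaining stops are G1 15, E6 27; go to G1.
At G1 the remaining stops are E6 31; go to E6.
Return E6→DC: 20.
Total = 6 + 10 + 3 + 15 + 31 + 20 = 85.

Nearest-neighbour total = 85 miles; route DC → E5 → T4 → U4 → G1 → E6 → DC.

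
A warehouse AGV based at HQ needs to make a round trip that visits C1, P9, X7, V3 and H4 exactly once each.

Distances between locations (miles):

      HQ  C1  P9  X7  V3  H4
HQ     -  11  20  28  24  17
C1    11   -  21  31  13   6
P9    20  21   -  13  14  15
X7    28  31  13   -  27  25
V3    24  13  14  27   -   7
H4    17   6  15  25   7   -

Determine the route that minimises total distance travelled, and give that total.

HQ-C1-P9-X7-V3-H4-HQ: 11+21+13+27+7+17 = 96
HQ-C1-P9-X7-H4-V3-HQ: 11+21+13+25+7+24 = 101
HQ-C1-P9-V3-X7-H4-HQ: 11+21+14+27+25+17 = 115
HQ-C1-P9-V3-H4-X7-HQ: 11+21+14+7+25+28 = 106
HQ-C1-P9-H4-X7-V3-HQ: 11+21+15+25+27+24 = 123
HQ-C1-P9-H4-V3-X7-HQ: 11+21+15+7+27+28 = 109
HQ-C1-X7-P9-V3-H4-HQ: 11+31+13+14+7+17 = 93
HQ-C1-X7-P9-H4-V3-HQ: 11+31+13+15+7+24 = 101
HQ-C1-X7-V3-P9-H4-HQ: 11+31+27+14+15+17 = 115
HQ-C1-X7-V3-H4-P9-HQ: 11+31+27+7+15+20 = 111
HQ-C1-X7-H4-P9-V3-HQ: 11+31+25+15+14+24 = 120
HQ-C1-X7-H4-V3-P9-HQ: 11+31+25+7+14+20 = 108
HQ-C1-V3-P9-X7-H4-HQ: 11+13+14+13+25+17 = 93
HQ-C1-V3-P9-H4-X7-HQ: 11+13+14+15+25+28 = 106
… (46 more)
HQ-C1-H4-V3-P9-X7-HQ: 11+6+7+14+13+28 = 79  ← best
The minimum is 79.
One optimal route: HQ → C1 → H4 → V3 → P9 → X7 → HQ (or its reverse).

79 miles — the shortest possible round trip.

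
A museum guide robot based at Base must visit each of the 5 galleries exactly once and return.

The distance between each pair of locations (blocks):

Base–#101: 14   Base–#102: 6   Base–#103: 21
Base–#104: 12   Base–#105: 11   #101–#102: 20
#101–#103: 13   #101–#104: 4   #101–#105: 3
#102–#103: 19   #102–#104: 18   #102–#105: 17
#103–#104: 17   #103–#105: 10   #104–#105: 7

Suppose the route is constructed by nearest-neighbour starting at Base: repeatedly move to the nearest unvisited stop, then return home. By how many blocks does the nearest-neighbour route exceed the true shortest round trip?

The nearest-neighbour route is 14 blocks longer than optimal.

From Base: #102=6, #105=11, #104=12, #101=14, #103=21 → choose #102 (6).
From #102: #105=17, #104=18, #103=19, #101=20 → choose #105 (17).
From #105: #101=3, #104=7, #103=10 → choose #101 (3).
From #101: #104=4, #103=13 → choose #104 (4).
From #104: #103=17 → choose #103 (17).
NN route Base → #102 → #105 → #101 → #104 → #103 → Base costs 68.
Optimal: Base → #102 → #103 → #105 → #101 → #104 → Base costs 54 (by enumerating all 60 distinct tours).
Excess = 68 − 54 = 14.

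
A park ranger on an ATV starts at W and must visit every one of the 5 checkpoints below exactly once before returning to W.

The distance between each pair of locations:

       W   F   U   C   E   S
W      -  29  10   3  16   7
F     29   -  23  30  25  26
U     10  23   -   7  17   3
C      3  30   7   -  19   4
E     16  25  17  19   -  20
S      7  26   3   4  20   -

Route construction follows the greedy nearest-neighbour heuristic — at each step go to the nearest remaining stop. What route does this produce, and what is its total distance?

Total distance 81 via the nearest-neighbour route W → C → S → U → E → F → W.

At W the remaining stops are C 3, S 7, U 10, E 16, F 29; go to C.
At C the remaining stops are S 4, U 7, E 19, F 30; go to S.
At S the remaining stops are U 3, E 20, F 26; go to U.
At U the remaining stops are E 17, F 23; go to E.
At E the remaining stops are F 25; go to F.
Return F→W: 29.
Total = 3 + 4 + 3 + 17 + 25 + 29 = 81.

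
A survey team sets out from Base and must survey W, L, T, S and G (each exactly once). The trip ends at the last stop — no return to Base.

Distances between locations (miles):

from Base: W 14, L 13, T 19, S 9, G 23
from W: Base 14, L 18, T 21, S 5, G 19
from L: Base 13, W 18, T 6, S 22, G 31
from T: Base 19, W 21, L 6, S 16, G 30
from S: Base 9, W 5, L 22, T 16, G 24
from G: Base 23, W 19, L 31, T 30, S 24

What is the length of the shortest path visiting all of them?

59 miles — the minimum one-way total.

There are 5! = 120 possible orderings.
Base - W - L - T - S - G: 14+18+6+16+24 = 78
Base - W - L - T - G - S: 14+18+6+30+24 = 92
Base - W - L - S - T - G: 14+18+22+16+30 = 100
Base - W - L - S - G - T: 14+18+22+24+30 = 108
Base - W - L - G - T - S: 14+18+31+30+16 = 109
Base - W - L - G - S - T: 14+18+31+24+16 = 103
Base - W - T - L - S - G: 14+21+6+22+24 = 87
Base - W - T - L - G - S: 14+21+6+31+24 = 96
Base - W - T - S - L - G: 14+21+16+22+31 = 104
Base - W - T - S - G - L: 14+21+16+24+31 = 106
Base - W - T - G - L - S: 14+21+30+31+22 = 118
Base - W - T - G - S - L: 14+21+30+24+22 = 111
Base - W - S - L - T - G: 14+5+22+6+30 = 77
Base - W - S - L - G - T: 14+5+22+31+30 = 102
… (106 more)
Base - L - T - S - W - G: 13+6+16+5+19 = 59  ← best
The minimum is 59.
One shortest path: Base → L → T → S → W → G.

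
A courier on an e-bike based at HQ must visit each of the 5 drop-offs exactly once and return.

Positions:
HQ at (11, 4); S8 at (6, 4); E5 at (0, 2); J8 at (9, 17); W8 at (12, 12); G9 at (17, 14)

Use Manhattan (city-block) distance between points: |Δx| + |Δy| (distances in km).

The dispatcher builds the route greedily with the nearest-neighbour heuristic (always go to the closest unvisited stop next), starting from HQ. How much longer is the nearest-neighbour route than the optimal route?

The nearest-neighbour route is 4 km longer than optimal.

HQ: S8=5, W8=9, E5=13, J8=15, G9=16 ⇒ S8
S8: E5=8, W8=14, J8=16, G9=21 ⇒ E5
E5: W8=22, J8=24, G9=29 ⇒ W8
W8: G9=7, J8=8 ⇒ G9
G9: J8=11 ⇒ J8
NN route HQ → S8 → E5 → W8 → G9 → J8 → HQ costs 68.
Optimal: HQ → S8 → E5 → J8 → G9 → W8 → HQ costs 64 (by enumerating all 60 distinct tours).
Excess = 68 − 64 = 4.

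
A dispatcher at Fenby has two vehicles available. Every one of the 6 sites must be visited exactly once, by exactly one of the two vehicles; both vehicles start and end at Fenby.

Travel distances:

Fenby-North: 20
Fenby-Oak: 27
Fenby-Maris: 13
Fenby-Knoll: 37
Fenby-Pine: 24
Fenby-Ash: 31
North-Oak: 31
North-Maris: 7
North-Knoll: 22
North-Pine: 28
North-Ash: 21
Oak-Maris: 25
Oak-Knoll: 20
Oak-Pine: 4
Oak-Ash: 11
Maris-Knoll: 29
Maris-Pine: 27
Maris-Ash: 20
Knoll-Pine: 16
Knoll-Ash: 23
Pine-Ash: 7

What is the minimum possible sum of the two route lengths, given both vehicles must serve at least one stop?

129 — the smallest possible combined total.

Try each way of splitting the stops between the two vehicles (each non-empty) and, for each split, find the best tour for each vehicle:
  {North} + {Oak, Maris, Knoll, Pine, Ash}: 40 + 101 = 141
  {Oak} + {North, Maris, Knoll, Pine, Ash}: 54 + 96 = 150
  {North, Oak} + {Maris, Knoll, Pine, Ash}: 78 + 93 = 171
  {Maris} + {North, Oak, Knoll, Pine, Ash}: 26 + 103 = 129
  {North, Maris} + {Oak, Knoll, Pine, Ash}: 40 + 98 = 138
  {Oak, Maris} + {North, Knoll, Pine, Ash}: 65 + 96 = 161
  … (31 splits in total)
Best: vehicle 1 Fenby → Maris → Fenby = 26; vehicle 2 Fenby → North → Knoll → Pine → Ash → Oak → Fenby = 103; combined 129.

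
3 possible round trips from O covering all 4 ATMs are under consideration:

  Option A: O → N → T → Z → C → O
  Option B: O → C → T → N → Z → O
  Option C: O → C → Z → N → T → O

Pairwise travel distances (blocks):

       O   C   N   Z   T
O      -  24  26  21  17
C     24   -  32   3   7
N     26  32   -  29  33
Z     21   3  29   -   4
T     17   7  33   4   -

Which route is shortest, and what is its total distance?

Shortest is Option A, total 90 blocks.

Option A: 26 + 33 + 4 + 3 + 24 = 90
Option B: 24 + 7 + 33 + 29 + 21 = 114
Option C: 24 + 3 + 29 + 33 + 17 = 106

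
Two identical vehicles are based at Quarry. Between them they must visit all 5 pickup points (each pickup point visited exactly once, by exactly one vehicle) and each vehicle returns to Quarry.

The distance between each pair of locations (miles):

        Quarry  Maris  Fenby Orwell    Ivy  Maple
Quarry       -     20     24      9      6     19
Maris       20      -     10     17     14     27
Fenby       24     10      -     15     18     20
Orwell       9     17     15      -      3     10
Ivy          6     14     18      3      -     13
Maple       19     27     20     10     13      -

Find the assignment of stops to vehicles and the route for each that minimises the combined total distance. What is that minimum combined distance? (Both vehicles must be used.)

Check every non-empty split of the stops between the two vehicles; for each half take its own optimal tour:
  {Maris} + {Fenby, Orwell, Ivy, Maple}: 40 + 63 = 103
  {Fenby} + {Maris, Orwell, Ivy, Maple}: 48 + 66 = 114
  {Maris, Fenby} + {Orwell, Ivy, Maple}: 54 + 38 = 92
  {Orwell} + {Maris, Fenby, Ivy, Maple}: 18 + 69 = 87
  {Maris, Orwell} + {Fenby, Ivy, Maple}: 46 + 63 = 109
  {Fenby, Orwell} + {Maris, Ivy, Maple}: 48 + 66 = 114
  … (15 splits in total)
  {Ivy} + {Maris, Fenby, Orwell, Maple}: 12 + 69 = 81  ← best
Best: vehicle 1 Quarry → Ivy → Quarry = 12; vehicle 2 Quarry → Maris → Fenby → Maple → Orwell → Quarry = 69; combined 81.

Minimum combined distance: 81 miles.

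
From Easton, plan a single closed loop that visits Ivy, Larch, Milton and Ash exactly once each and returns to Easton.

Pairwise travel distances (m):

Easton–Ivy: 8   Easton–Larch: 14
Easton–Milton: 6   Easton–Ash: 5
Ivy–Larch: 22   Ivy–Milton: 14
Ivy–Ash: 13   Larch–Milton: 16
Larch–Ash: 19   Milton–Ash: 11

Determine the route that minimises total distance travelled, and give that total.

With 4 stops there are 4!/2 = 12 distinct round trips (a route and its reverse cost the same).
Easton-Ivy-Larch-Milton-Ash-Easton: 8+22+16+11+5 = 62
Easton-Ivy-Larch-Ash-Milton-Easton: 8+22+19+11+6 = 66
Easton-Ivy-Milton-Larch-Ash-Easton: 8+14+16+19+5 = 62
Easton-Ivy-Milton-Ash-Larch-Easton: 8+14+11+19+14 = 66
Easton-Ivy-Ash-Larch-Milton-Easton: 8+13+19+16+6 = 62
Easton-Ivy-Ash-Milton-Larch-Easton: 8+13+11+16+14 = 62
Easton-Larch-Ivy-Milton-Ash-Easton: 14+22+14+11+5 = 66
Easton-Larch-Ivy-Ash-Milton-Easton: 14+22+13+11+6 = 66
Easton-Larch-Milton-Ivy-Ash-Easton: 14+16+14+13+5 = 62
Easton-Larch-Ash-Ivy-Milton-Easton: 14+19+13+14+6 = 66
Easton-Milton-Ivy-Larch-Ash-Easton: 6+14+22+19+5 = 66
Easton-Milton-Larch-Ivy-Ash-Easton: 6+16+22+13+5 = 62
The minimum is 62.
One optimal route: Easton → Ivy → Larch → Milton → Ash → Easton (or its reverse).

Minimum total distance: 62 m.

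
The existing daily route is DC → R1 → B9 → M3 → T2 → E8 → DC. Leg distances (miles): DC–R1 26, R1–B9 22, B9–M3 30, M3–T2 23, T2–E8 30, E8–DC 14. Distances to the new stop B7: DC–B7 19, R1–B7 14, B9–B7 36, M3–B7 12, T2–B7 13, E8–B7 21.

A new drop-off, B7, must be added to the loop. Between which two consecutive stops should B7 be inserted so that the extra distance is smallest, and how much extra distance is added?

+2 miles — insert B7 between M3 and T2.

Insertion cost between consecutive stops i–j is d(i,B7) + d(B7,j) − d(i,j):
  between DC and R1: 19 + 14 − 26 = 7
  between R1 and B9: 14 + 36 − 22 = 28
  between B9 and M3: 36 + 12 − 30 = 18
  between M3 and T2: 12 + 13 − 23 = 2
  between T2 and E8: 13 + 21 − 30 = 4
  between E8 and DC: 21 + 19 − 14 = 26
Cheapest insertion is between M3 and T2, adding 2.
New total = 145 + 2 = 147.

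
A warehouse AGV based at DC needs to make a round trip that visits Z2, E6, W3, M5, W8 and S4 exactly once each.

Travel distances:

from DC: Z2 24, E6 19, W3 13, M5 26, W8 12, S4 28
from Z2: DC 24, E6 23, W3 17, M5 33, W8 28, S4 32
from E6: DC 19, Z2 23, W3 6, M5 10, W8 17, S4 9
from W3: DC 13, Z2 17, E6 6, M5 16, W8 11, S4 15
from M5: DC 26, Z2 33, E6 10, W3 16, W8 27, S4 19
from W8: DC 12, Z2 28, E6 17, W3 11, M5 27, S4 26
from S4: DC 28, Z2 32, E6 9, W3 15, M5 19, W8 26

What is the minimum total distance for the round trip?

Minimum total distance: 114.

With 6 stops there are 6!/2 = 360 distinct round trips (a route and its reverse cost the same).
DC - Z2 - E6 - W3 - M5 - W8 - S4 - DC: 24+23+6+16+27+26+28 = 150
DC - Z2 - E6 - W3 - M5 - S4 - W8 - DC: 24+23+6+16+19+26+12 = 126
DC - Z2 - E6 - W3 - W8 - M5 - S4 - DC: 24+23+6+11+27+19+28 = 138
DC - Z2 - E6 - W3 - W8 - S4 - M5 - DC: 24+23+6+11+26+19+26 = 135
DC - Z2 - E6 - W3 - S4 - M5 - W8 - DC: 24+23+6+15+19+27+12 = 126
DC - Z2 - E6 - W3 - S4 - W8 - M5 - DC: 24+23+6+15+26+27+26 = 147
DC - Z2 - E6 - M5 - W3 - W8 - S4 - DC: 24+23+10+16+11+26+28 = 138
DC - Z2 - E6 - M5 - W3 - S4 - W8 - DC: 24+23+10+16+15+26+12 = 126
… (352 more)
DC - Z2 - E6 - M5 - S4 - W3 - W8 - DC: 24+23+10+19+15+11+12 = 114  ← best
The minimum is 114.
One optimal route: DC → Z2 → E6 → M5 → S4 → W3 → W8 → DC (or its reverse).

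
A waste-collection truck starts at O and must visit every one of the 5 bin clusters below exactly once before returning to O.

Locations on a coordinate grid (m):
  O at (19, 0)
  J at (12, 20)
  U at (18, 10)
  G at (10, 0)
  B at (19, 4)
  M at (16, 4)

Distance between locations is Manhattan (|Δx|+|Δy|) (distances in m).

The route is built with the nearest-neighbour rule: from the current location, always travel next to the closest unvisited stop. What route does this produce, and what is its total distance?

Nearest-neighbour total = 62 m; route O → B → M → U → J → G → O.

O → [B:4 / M:7 / G:9 / U:11 / J:27] → B (4)
B → [M:3 / U:7 / G:13 / J:23] → M (3)
M → [U:8 / G:10 / J:20] → U (8)
U → [J:16 / G:18] → J (16)
J → [G:22] → G (22)
Return G→O: 9.
Total = 4 + 3 + 8 + 16 + 22 + 9 = 62.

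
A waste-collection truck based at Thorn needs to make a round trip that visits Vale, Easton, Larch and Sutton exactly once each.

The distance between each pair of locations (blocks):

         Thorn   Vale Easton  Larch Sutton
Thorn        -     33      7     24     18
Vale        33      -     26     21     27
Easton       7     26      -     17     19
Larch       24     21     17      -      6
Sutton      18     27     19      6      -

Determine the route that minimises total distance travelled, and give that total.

There are 12 distinct closed tours to check (reversals are equivalent).
Thorn→Vale→Easton→Larch→Sutton→Thorn: 33+26+17+6+18 = 100
Thorn→Vale→Easton→Sutton→Larch→Thorn: 33+26+19+6+24 = 108
Thorn→Vale→Larch→Easton→Sutton→Thorn: 33+21+17+19+18 = 108
Thorn→Vale→Larch→Sutton→Easton→Thorn: 33+21+6+19+7 = 86
Thorn→Vale→Sutton→Easton→Larch→Thorn: 33+27+19+17+24 = 120
Thorn→Vale→Sutton→Larch→Easton→Thorn: 33+27+6+17+7 = 90
Thorn→Easton→Vale→Larch→Sutton→Thorn: 7+26+21+6+18 = 78
Thorn→Easton→Vale→Sutton→Larch→Thorn: 7+26+27+6+24 = 90
Thorn→Easton→Larch→Vale→Sutton→Thorn: 7+17+21+27+18 = 90
Thorn→Easton→Sutton→Vale→Larch→Thorn: 7+19+27+21+24 = 98
Thorn→Larch→Vale→Easton→Sutton→Thorn: 24+21+26+19+18 = 108
Thorn→Larch→Easton→Vale→Sutton→Thorn: 24+17+26+27+18 = 112
The minimum is 78.
One optimal route: Thorn → Easton → Vale → Larch → Sutton → Thorn (or its reverse).

78 blocks — the shortest possible round trip.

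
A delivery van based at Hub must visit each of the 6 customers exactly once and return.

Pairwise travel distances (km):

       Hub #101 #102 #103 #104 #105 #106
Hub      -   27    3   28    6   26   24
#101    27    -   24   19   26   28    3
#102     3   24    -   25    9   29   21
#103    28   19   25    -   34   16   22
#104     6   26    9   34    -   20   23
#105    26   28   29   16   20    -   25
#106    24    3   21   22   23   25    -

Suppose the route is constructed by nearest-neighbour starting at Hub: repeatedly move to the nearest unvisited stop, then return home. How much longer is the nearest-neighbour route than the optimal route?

From Hub: #102=3, #104=6, #106=24, #105=26, #101=27, #103=28 → choose #102 (3).
From #102: #104=9, #106=21, #101=24, #103=25, #105=29 → choose #104 (9).
From #104: #105=20, #106=23, #101=26, #103=34 → choose #105 (20).
From #105: #103=16, #106=25, #101=28 → choose #103 (16).
From #103: #101=19, #106=22 → choose #101 (19).
From #101: #106=3 → choose #106 (3).
NN route Hub → #102 → #104 → #105 → #103 → #101 → #106 → Hub costs 94.
Optimal: Hub → #102 → #106 → #101 → #103 → #105 → #104 → Hub costs 88 (by enumerating all 360 distinct tours).
Excess = 94 − 88 = 6.

The nearest-neighbour route is 6 km longer than optimal.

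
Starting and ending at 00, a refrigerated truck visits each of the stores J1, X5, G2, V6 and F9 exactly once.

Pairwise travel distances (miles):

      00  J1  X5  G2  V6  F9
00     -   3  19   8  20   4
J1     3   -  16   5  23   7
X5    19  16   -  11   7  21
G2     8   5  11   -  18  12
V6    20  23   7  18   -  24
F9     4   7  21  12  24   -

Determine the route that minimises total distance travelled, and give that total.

Minimum total distance: 54 miles.

00-J1-X5-G2-V6-F9-00: 3+16+11+18+24+4 = 76
00-J1-X5-G2-F9-V6-00: 3+16+11+12+24+20 = 86
00-J1-X5-V6-G2-F9-00: 3+16+7+18+12+4 = 60
00-J1-X5-V6-F9-G2-00: 3+16+7+24+12+8 = 70
00-J1-X5-F9-G2-V6-00: 3+16+21+12+18+20 = 90
00-J1-X5-F9-V6-G2-00: 3+16+21+24+18+8 = 90
00-J1-G2-X5-V6-F9-00: 3+5+11+7+24+4 = 54
00-J1-G2-X5-F9-V6-00: 3+5+11+21+24+20 = 84
00-J1-G2-V6-X5-F9-00: 3+5+18+7+21+4 = 58
00-J1-G2-V6-F9-X5-00: 3+5+18+24+21+19 = 90
00-J1-G2-F9-X5-V6-00: 3+5+12+21+7+20 = 68
00-J1-G2-F9-V6-X5-00: 3+5+12+24+7+19 = 70
00-J1-V6-X5-G2-F9-00: 3+23+7+11+12+4 = 60
00-J1-V6-X5-F9-G2-00: 3+23+7+21+12+8 = 74
… (46 more)
The minimum is 54.
One optimal route: 00 → J1 → G2 → X5 → V6 → F9 → 00 (or its reverse).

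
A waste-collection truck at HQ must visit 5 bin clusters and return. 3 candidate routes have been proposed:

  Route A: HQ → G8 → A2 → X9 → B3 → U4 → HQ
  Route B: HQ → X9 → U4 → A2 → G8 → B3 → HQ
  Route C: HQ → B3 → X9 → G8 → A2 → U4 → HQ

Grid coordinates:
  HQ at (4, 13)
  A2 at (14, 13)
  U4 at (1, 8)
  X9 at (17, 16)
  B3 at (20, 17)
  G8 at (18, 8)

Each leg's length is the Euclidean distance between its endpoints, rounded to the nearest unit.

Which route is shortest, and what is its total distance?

Route A: 15 + 6 + 4 + 3 + 21 + 6 = 55
Route B: 13 + 18 + 14 + 6 + 9 + 16 = 76
Route C: 16 + 3 + 8 + 6 + 14 + 6 = 53

53 — Route C is the shortest.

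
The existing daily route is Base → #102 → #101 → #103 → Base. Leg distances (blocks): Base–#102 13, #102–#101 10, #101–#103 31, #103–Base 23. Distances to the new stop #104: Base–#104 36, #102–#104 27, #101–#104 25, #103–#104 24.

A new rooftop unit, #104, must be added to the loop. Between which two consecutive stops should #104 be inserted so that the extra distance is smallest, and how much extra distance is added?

+18 blocks — insert #104 between #101 and #103.

Insertion cost between consecutive stops i–j is d(i,#104) + d(#104,j) − d(i,j):
  between Base and #102: 36 + 27 − 13 = 50
  between #102 and #101: 27 + 25 − 10 = 42
  between #101 and #103: 25 + 24 − 31 = 18
  between #103 and Base: 24 + 36 − 23 = 37
Cheapest insertion is between #101 and #103, adding 18.
New total = 77 + 18 = 95.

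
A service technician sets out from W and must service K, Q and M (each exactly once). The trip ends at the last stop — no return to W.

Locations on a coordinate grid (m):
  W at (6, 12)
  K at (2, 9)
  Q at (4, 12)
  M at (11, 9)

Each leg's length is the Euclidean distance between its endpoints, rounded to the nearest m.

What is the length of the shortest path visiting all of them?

Shortest open route: 15 m.

There are 3! = 6 possible orderings.
W - K - Q - M: 5+4+8 = 17
W - K - M - Q: 5+9+8 = 22
W - Q - K - M: 2+4+9 = 15
W - Q - M - K: 2+8+9 = 19
W - M - K - Q: 6+9+4 = 19
W - M - Q - K: 6+8+4 = 18
The minimum is 15.
One shortest path: W → Q → K → M.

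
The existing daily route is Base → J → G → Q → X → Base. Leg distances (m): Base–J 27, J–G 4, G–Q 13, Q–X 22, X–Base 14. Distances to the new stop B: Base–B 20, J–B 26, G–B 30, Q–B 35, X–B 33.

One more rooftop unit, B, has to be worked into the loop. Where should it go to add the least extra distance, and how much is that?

Minimum extra distance: 19 m, inserting B between Base and J.

Insertion cost between consecutive stops i–j is d(i,B) + d(B,j) − d(i,j):
  between Base and J: 20 + 26 − 27 = 19
  between J and G: 26 + 30 − 4 = 52
  between G and Q: 30 + 35 − 13 = 52
  between Q and X: 35 + 33 − 22 = 46
  between X and Base: 33 + 20 − 14 = 39
Cheapest insertion is between Base and J, adding 19.
New total = 80 + 19 = 99.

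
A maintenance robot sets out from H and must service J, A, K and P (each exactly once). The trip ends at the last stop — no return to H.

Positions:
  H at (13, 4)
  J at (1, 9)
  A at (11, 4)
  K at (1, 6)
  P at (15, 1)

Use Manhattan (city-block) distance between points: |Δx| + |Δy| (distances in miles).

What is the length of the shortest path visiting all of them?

There are 4! = 24 possible orderings.
H→J→A→K→P: 17+15+12+19 = 63
H→J→A→P→K: 17+15+7+19 = 58
H→J→K→A→P: 17+3+12+7 = 39
H→J→K→P→A: 17+3+19+7 = 46
H→J→P→A→K: 17+22+7+12 = 58
H→J→P→K→A: 17+22+19+12 = 70
H→A→J→K→P: 2+15+3+19 = 39
H→A→J→P→K: 2+15+22+19 = 58
H→A→K→J→P: 2+12+3+22 = 39
H→A→K→P→J: 2+12+19+22 = 55
H→A→P→J→K: 2+7+22+3 = 34
H→A→P→K→J: 2+7+19+3 = 31
H→K→J→A→P: 14+3+15+7 = 39
H→K→J→P→A: 14+3+22+7 = 46
… (10 more)
H→P→A→K→J: 5+7+12+3 = 27  ← best
The minimum is 27.
One shortest path: H → P → A → K → J.

Minimum one-way distance = 27 miles.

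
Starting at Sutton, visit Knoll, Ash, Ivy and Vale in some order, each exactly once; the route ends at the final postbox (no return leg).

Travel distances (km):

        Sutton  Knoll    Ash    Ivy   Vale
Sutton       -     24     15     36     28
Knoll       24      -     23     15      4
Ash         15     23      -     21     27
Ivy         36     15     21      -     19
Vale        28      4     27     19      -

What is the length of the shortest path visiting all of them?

There are 4! = 24 possible orderings.
Sutton→Knoll→Ash→Ivy→Vale: 24+23+21+19 = 87
Sutton→Knoll→Ash→Vale→Ivy: 24+23+27+19 = 93
Sutton→Knoll→Ivy→Ash→Vale: 24+15+21+27 = 87
Sutton→Knoll→Ivy→Vale→Ash: 24+15+19+27 = 85
Sutton→Knoll→Vale→Ash→Ivy: 24+4+27+21 = 76
Sutton→Knoll→Vale→Ivy→Ash: 24+4+19+21 = 68
Sutton→Ash→Knoll→Ivy→Vale: 15+23+15+19 = 72
Sutton→Ash→Knoll→Vale→Ivy: 15+23+4+19 = 61
Sutton→Ash→Ivy→Knoll→Vale: 15+21+15+4 = 55
Sutton→Ash→Ivy→Vale→Knoll: 15+21+19+4 = 59
Sutton→Ash→Vale→Knoll→Ivy: 15+27+4+15 = 61
Sutton→Ash→Vale→Ivy→Knoll: 15+27+19+15 = 76
Sutton→Ivy→Knoll→Ash→Vale: 36+15+23+27 = 101
Sutton→Ivy→Knoll→Vale→Ash: 36+15+4+27 = 82
… (10 more)
The minimum is 55.
One shortest path: Sutton → Ash → Ivy → Knoll → Vale.

Minimum one-way distance = 55 km.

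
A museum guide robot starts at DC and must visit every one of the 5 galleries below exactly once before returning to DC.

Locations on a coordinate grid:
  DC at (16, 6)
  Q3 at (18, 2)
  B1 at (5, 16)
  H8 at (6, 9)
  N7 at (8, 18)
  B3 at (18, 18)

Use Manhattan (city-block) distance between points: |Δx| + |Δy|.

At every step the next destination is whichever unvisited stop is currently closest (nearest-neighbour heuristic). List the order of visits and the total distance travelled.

Total distance 58 via the nearest-neighbour route DC → Q3 → B3 → N7 → B1 → H8 → DC.

From DC: distances to unvisited — Q3=6, H8=13, B3=14, N7=20, B1=21. Nearest is Q3 (6).
From Q3: distances to unvisited — B3=16, H8=19, N7=26, B1=27. Nearest is B3 (16).
From B3: distances to unvisited — N7=10, B1=15, H8=21. Nearest is N7 (10).
From N7: distances to unvisited — B1=5, H8=11. Nearest is B1 (5).
From B1: distances to unvisited — H8=8. Nearest is H8 (8).
Return H8→DC: 13.
Total = 6 + 16 + 10 + 5 + 8 + 13 = 58.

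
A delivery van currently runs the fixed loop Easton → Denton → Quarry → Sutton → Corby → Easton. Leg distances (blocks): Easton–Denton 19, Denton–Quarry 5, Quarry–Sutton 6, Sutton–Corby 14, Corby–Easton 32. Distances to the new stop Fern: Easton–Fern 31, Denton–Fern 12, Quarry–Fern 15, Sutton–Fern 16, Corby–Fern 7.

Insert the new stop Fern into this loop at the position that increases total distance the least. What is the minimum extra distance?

Insertion cost between consecutive stops i–j is d(i,Fern) + d(Fern,j) − d(i,j):
  between Easton and Denton: 31 + 12 − 19 = 24
  between Denton and Quarry: 12 + 15 − 5 = 22
  between Quarry and Sutton: 15 + 16 − 6 = 25
  between Sutton and Corby: 16 + 7 − 14 = 9
  between Corby and Easton: 7 + 31 − 32 = 6
Cheapest insertion is between Corby and Easton, adding 6.
New total = 76 + 6 = 82.

Adding 6 blocks by placing Fern on the Corby–Easton leg.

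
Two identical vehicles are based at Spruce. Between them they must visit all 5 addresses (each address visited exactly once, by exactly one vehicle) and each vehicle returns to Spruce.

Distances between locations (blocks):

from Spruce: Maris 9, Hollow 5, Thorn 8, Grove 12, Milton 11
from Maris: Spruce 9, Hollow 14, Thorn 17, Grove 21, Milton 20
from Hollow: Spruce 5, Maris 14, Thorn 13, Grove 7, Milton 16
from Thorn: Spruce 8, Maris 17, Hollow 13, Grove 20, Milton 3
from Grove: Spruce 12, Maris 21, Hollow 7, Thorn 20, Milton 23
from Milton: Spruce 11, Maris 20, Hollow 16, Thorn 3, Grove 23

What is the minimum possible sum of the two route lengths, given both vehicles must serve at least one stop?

64 blocks — the smallest possible combined total.

Check every non-empty split of the stops between the two vehicles; for each half take its own optimal tour:
  {Maris} + {Hollow, Thorn, Grove, Milton}: 18 + 46 = 64
  {Hollow} + {Maris, Thorn, Grove, Milton}: 10 + 64 = 74
  {Maris, Hollow} + {Thorn, Grove, Milton}: 28 + 46 = 74
  {Thorn} + {Maris, Hollow, Grove, Milton}: 16 + 64 = 80
  {Maris, Thorn} + {Hollow, Grove, Milton}: 34 + 46 = 80
  {Hollow, Thorn} + {Maris, Grove, Milton}: 26 + 64 = 90
  … (15 splits in total)
Best: vehicle 1 Spruce → Maris → Spruce = 18; vehicle 2 Spruce → Hollow → Grove → Thorn → Milton → Spruce = 46; combined 64.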